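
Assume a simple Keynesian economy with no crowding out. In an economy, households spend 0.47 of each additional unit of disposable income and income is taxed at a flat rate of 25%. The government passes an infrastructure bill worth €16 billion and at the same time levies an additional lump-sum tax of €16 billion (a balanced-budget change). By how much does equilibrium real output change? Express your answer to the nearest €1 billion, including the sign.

Expenditure multiplier = 1/(1 − c(1−t)) = 1/(1 − 0.47×0.75) = 1/0.6475 ≈ 1.544.
ΔG contributes k·ΔG = (+€16 billion) / 0.6475 ≈ +€24.7 billion.
ΔT of +€16 billion changes first-round spending by −c·ΔT = −€7.52 billion, contributing k·(−c·ΔT) = (−€7.52 billion) / 0.6475 ≈ −€11.6 billion.
Net ΔY = k(ΔG − c·ΔT) = (+€8.48 billion) / 0.6475 ≈ +€13 billion.

+€13 billion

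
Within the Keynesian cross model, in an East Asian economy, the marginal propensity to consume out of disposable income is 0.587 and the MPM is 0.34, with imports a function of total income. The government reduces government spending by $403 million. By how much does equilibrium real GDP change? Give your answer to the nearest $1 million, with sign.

−$535 million

Expenditure multiplier = 1/(1 − c + m) = 1/(1 − 0.587 + 0.34) = 1/0.753 ≈ 1.328.
ΔY = k × ΔG = (−$403 million) / 0.753 ≈ −$535 million.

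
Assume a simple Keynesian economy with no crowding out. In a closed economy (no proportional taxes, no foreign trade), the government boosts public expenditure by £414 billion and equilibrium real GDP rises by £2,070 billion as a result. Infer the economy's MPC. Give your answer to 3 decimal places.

0.800

Implied spending multiplier k = ΔY/ΔG = 2,070/414 = 5.
Since k = 1/(1 − MPC), MPC = 1 − 1/k = 1 − ΔG/ΔY = 1 − 414/2,070 = 0.800.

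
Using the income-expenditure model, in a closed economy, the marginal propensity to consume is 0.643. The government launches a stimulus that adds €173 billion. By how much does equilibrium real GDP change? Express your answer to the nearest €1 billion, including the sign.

+€485 billion

Government-spending multiplier = 1/(1 − MPC) = 1/(1 − 0.643) = 1/0.357 ≈ 2.801.
ΔY = k × ΔG = (+€173 billion) / 0.357 ≈ +€485 billion.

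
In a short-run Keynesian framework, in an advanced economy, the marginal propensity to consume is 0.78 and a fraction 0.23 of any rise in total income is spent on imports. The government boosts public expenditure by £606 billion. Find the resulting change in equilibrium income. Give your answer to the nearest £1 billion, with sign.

+£1,347 billion

Government-spending multiplier = 1/(1 − c + m) = 1/(1 − 0.78 + 0.23) = 1/0.45 ≈ 2.222.
ΔY = k × ΔG = (+£606 billion) / 0.45 ≈ +£1,347 billion.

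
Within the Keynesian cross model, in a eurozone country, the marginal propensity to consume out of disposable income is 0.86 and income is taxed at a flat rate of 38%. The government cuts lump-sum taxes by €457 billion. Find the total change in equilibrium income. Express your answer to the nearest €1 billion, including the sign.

+€842 billion

A lump-sum tax change of −€457 billion shifts disposable income by +€457 billion; first-round consumption changes by −c × ΔT = −0.86 × (−€457 billion) = +€393.02 billion.
Expenditure multiplier = 1/(1 − c(1−t)) = 1/(1 − 0.86×0.62) = 1/0.4668 ≈ 2.142.
The tax multiplier is −c × k ≈ −1.842, so ΔY = k × (−c·ΔT) = (+€393.02 billion) / 0.4668 ≈ +€842 billion.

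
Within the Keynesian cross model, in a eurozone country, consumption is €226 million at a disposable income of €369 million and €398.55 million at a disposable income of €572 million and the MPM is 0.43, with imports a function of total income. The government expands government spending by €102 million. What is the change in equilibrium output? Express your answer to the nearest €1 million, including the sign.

MPC = ΔC/ΔYd = (398.55 − 226)/(572 − 369) = 172.55/203 = 0.85.
Government-spending multiplier = 1/(1 − c + m) = 1/(1 − 0.85 + 0.43) = 1/0.58 ≈ 1.724.
ΔY = k × ΔG = (+€102 million) / 0.58 ≈ +€176 million.

+€176 million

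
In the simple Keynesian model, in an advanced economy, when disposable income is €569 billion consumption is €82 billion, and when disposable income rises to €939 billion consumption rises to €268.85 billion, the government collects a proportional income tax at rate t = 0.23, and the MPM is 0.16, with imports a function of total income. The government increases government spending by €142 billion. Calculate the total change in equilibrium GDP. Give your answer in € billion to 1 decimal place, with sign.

+€184.1 billion

MPC = ΔC/ΔYd = (268.85 − 82)/(939 − 569) = 186.85/370 = 0.505.
Government-spending multiplier = 1/(1 − c(1−t) + m) = 1/(1 − 0.505×0.77 + 0.16) = 1/0.77115 ≈ 1.297.
ΔY = k × ΔG = (+€142 billion) / 0.77115 ≈ +€184.1 billion.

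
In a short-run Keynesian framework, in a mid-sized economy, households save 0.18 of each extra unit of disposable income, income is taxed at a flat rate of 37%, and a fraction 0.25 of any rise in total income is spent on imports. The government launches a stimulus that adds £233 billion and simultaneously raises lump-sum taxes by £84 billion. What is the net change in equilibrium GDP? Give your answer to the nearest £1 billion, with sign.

MPC = 1 − MPS = 1 − 0.18 = 0.82.
Expenditure multiplier = 1/(1 − c(1−t) + m) = 1/(1 − 0.82×0.63 + 0.25) = 1/0.7334 ≈ 1.364.
ΔG contributes k·ΔG = (+£233 billion) / 0.7334 ≈ +£317.7 billion.
ΔT of +£84 billion changes first-round spending by −c·ΔT = −£68.88 billion, contributing k·(−c·ΔT) = (−£68.88 billion) / 0.7334 ≈ −£93.9 billion.
Net ΔY = k(ΔG − c·ΔT) = (+£164.12 billion) / 0.7334 ≈ +£224 billion.

+£224 billion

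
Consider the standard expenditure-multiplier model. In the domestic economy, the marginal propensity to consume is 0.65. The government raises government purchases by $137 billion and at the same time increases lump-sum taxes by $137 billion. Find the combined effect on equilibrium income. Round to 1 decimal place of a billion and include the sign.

+$137.0 billion

Expenditure multiplier = 1/(1 − MPC) = 1/(1 − 0.65) = 1/0.35 ≈ 2.857.
ΔG contributes k·ΔG = (+$137 billion) / 0.35 ≈ +$391.4 billion.
ΔT of +$137 billion changes first-round spending by −c·ΔT = −$89.05 billion, contributing k·(−c·ΔT) = (−$89.05 billion) / 0.35 ≈ −$254.4 billion.
With ΔG = ΔT and no other leakages, the balanced-budget multiplier is 1, so ΔY = ΔG = +$137 billion.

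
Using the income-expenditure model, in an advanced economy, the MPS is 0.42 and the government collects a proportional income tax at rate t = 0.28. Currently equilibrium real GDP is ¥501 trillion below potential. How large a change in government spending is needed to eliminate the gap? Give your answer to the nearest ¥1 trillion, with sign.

MPC = 1 − MPS = 1 − 0.42 = 0.58.
Spending multiplier = 1/(1 − c(1−t)) = 1/(1 − 0.58×0.72) = 1/0.5824 ≈ 1.717.
Need ΔY = +¥501 trillion, so ΔG = ΔY/k = (+¥501 trillion) × 0.5824 ≈ +¥292 trillion.
The government should increase government spending by ¥292 trillion.

+¥292 trillion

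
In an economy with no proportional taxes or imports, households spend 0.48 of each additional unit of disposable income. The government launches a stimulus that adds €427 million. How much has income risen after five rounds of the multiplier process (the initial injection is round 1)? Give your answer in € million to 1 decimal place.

Round 1 adds ΔG = €427 million; each later round is MPC = 0.48 times the previous.
After 5 rounds: 427 + 204.96 + 98.3808 + 47.222784 + 22.66693632 = ΔG·(1 − c^5)/(1 − c) = 427 × (1 − 0.0254803968)/0.52 ≈ €800.2 million.

€800.2 million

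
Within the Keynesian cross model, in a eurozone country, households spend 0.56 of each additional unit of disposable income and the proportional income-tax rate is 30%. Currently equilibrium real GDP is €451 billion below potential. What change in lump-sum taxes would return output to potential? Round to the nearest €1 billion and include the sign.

Spending multiplier = 1/(1 − c(1−t)) = 1/(1 − 0.56×0.7) = 1/0.608 ≈ 1.645.
Tax multiplier = −c·k = −0.56/0.608 ≈ −0.921. Need ΔY = +€451 billion, so ΔT = ΔY/(−c·k) = −(+€451 billion) × 0.608 / 0.56 ≈ −€490 billion.
The government should cut lump-sum taxes by €490 billion.

−€490 billion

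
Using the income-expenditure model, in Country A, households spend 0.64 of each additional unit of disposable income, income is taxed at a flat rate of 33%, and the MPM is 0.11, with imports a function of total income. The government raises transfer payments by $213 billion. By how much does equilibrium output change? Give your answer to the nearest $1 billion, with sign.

The transfer change shifts disposable income by +$213 billion, so first-round consumption changes by c·ΔTR = 0.64 × (+$213 billion) = +$136.32 billion.
Expenditure multiplier = 1/(1 − c(1−t) + m) = 1/(1 − 0.64×0.67 + 0.11) = 1/0.6812 ≈ 1.468.
The transfer multiplier is c × k ≈ 0.94, so ΔY = k × (c·ΔTR) = (+$136.32 billion) / 0.6812 ≈ +$200 billion.

+$200 billion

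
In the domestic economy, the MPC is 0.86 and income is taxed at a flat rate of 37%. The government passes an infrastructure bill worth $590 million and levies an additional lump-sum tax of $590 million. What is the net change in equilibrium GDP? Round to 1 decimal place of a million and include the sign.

Expenditure multiplier = 1/(1 − c(1−t)) = 1/(1 − 0.86×0.63) = 1/0.4582 ≈ 2.182.
ΔG contributes k·ΔG = (+$590 million) / 0.4582 ≈ +$1,287.6 million.
ΔT of +$590 million changes first-round spending by −c·ΔT = −$507.4 million, contributing k·(−c·ΔT) = (−$507.4 million) / 0.4582 ≈ −$1,107.4 million.
Net ΔY = k(ΔG − c·ΔT) = (+$82.6 million) / 0.4582 ≈ +$180.3 million.

+$180.3 million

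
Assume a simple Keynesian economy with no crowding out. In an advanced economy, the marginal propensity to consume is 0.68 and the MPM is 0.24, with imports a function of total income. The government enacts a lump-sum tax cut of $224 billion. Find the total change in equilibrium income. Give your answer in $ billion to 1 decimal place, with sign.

A lump-sum tax change of −$224 billion shifts disposable income by +$224 billion; first-round consumption changes by −c × ΔT = −0.68 × (−$224 billion) = +$152.32 billion.
Expenditure multiplier = 1/(1 − c + m) = 1/(1 − 0.68 + 0.24) = 1/0.56 ≈ 1.786.
The tax multiplier is −c × k ≈ −1.214, so ΔY = k × (−c·ΔT) = (+$152.32 billion) / 0.56 = +$272 billion.

+$272.0 billion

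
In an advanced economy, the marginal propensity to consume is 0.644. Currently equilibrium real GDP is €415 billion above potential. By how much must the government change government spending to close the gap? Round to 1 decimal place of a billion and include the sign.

Spending multiplier = 1/(1 − MPC) = 1/(1 − 0.644) = 1/0.356 ≈ 2.809.
Need ΔY = −€415 billion, so ΔG = ΔY/k = (−€415 billion) × 0.356 ≈ −€147.7 billion.
The government should cut government spending by €147.7 billion.

−€147.7 billion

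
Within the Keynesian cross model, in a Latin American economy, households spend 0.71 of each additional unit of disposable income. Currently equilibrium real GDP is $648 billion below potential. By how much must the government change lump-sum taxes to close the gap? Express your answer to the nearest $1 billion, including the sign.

Spending multiplier = 1/(1 − MPC) = 1/(1 − 0.71) = 1/0.29 ≈ 3.448.
Tax multiplier = −c·k = −0.71/0.29 ≈ −2.448. Need ΔY = +$648 billion, so ΔT = ΔY/(−c·k) = −(+$648 billion) × 0.29 / 0.71 ≈ −$265 billion.
The government should cut lump-sum taxes by $265 billion.

−$265 billion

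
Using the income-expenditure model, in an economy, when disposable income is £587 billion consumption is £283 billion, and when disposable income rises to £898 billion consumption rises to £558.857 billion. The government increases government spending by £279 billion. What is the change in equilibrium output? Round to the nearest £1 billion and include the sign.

+£2,469 billion

MPC = ΔC/ΔYd = (558.857 − 283)/(898 − 587) = 275.857/311 = 0.887.
Expenditure multiplier = 1/(1 − MPC) = 1/(1 − 0.887) = 1/0.113 ≈ 8.85.
ΔY = k × ΔG = (+£279 billion) / 0.113 ≈ +£2,469 billion.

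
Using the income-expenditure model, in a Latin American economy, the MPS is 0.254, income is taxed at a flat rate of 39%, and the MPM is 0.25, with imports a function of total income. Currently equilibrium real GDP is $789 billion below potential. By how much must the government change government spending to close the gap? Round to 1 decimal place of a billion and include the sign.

MPC = 1 − MPS = 1 − 0.254 = 0.746.
Spending multiplier = 1/(1 − c(1−t) + m) = 1/(1 − 0.746×0.61 + 0.25) = 1/0.79494 ≈ 1.258.
Need ΔY = +$789 billion, so ΔG = ΔY/k = (+$789 billion) × 0.79494 ≈ +$627.2 billion.
The government should increase government spending by $627.2 billion.

+$627.2 billion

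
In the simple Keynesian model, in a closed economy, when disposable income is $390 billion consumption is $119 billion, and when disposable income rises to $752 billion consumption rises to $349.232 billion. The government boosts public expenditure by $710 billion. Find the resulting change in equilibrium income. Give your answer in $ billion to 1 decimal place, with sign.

+$1,950.5 billion

MPC = ΔC/ΔYd = (349.232 − 119)/(752 − 390) = 230.232/362 = 0.636.
Government-spending multiplier = 1/(1 − MPC) = 1/(1 − 0.636) = 1/0.364 ≈ 2.747.
ΔY = k × ΔG = (+$710 billion) / 0.364 ≈ +$1,950.5 billion.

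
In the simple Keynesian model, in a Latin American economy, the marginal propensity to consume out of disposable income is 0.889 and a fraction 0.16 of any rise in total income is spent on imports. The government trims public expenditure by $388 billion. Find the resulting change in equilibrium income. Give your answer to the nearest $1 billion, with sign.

Spending multiplier = 1/(1 − c + m) = 1/(1 − 0.889 + 0.16) = 1/0.271 ≈ 3.69.
ΔY = k × ΔG = (−$388 billion) / 0.271 ≈ −$1,432 billion.

−$1,432 billion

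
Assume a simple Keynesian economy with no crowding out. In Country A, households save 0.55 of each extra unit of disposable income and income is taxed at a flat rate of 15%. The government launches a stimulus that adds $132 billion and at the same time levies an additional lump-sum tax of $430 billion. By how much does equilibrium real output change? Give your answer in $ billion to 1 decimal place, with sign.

MPC = 1 − MPS = 1 − 0.55 = 0.45.
Expenditure multiplier = 1/(1 − c(1−t)) = 1/(1 − 0.45×0.85) = 1/0.6175 ≈ 1.619.
ΔG contributes k·ΔG = (+$132 billion) / 0.6175 ≈ +$213.8 billion.
ΔT of +$430 billion changes first-round spending by −c·ΔT = −$193.5 billion, contributing k·(−c·ΔT) = (−$193.5 billion) / 0.6175 ≈ −$313.4 billion.
Net ΔY = k(ΔG − c·ΔT) = (−$61.5 billion) / 0.6175 ≈ −$99.6 billion.

−$99.6 billion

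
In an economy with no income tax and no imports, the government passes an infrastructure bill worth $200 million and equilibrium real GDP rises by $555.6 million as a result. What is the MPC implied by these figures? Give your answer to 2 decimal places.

Implied spending multiplier k = ΔY/ΔG = 555.6/200 = 2.778.
Since k = 1/(1 − MPC), MPC = 1 − 1/k = 1 − ΔG/ΔY = 1 − 200/555.6 ≈ 0.64.

0.64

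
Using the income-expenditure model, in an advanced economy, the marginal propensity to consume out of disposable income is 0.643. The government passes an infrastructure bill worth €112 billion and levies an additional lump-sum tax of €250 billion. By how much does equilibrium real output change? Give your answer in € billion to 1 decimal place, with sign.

Expenditure multiplier = 1/(1 − MPC) = 1/(1 − 0.643) = 1/0.357 ≈ 2.801.
ΔG contributes k·ΔG = (+€112 billion) / 0.357 ≈ +€313.7 billion.
ΔT of +€250 billion changes first-round spending by −c·ΔT = −€160.75 billion, contributing k·(−c·ΔT) = (−€160.75 billion) / 0.357 ≈ −€450.3 billion.
Net ΔY = k(ΔG − c·ΔT) = (−€48.75 billion) / 0.357 ≈ −€136.6 billion.

−€136.6 billion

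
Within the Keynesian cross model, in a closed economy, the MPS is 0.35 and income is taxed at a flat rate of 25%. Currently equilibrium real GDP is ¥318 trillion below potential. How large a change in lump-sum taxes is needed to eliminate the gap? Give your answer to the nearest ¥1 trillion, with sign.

MPC = 1 − MPS = 1 − 0.35 = 0.65.
Spending multiplier = 1/(1 − c(1−t)) = 1/(1 − 0.65×0.75) = 1/0.5125 ≈ 1.951.
Tax multiplier = −c·k = −0.65/0.5125 ≈ −1.268. Need ΔY = +¥318 trillion, so ΔT = ΔY/(−c·k) = −(+¥318 trillion) × 0.5125 / 0.65 ≈ −¥251 trillion.
The government should cut lump-sum taxes by ¥251 trillion.

−¥251 trillion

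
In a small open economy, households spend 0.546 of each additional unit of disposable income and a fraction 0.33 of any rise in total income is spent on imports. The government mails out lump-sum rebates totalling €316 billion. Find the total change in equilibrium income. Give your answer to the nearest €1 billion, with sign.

+€220 billion

A lump-sum tax change of −€316 billion shifts disposable income by +€316 billion; first-round consumption changes by −c × ΔT = −0.546 × (−€316 billion) = +€172.536 billion.
Expenditure multiplier = 1/(1 − c + m) = 1/(1 − 0.546 + 0.33) = 1/0.784 ≈ 1.276.
The tax multiplier is −c × k ≈ −0.696, so ΔY = k × (−c·ΔT) = (+€172.536 billion) / 0.784 ≈ +€220 billion.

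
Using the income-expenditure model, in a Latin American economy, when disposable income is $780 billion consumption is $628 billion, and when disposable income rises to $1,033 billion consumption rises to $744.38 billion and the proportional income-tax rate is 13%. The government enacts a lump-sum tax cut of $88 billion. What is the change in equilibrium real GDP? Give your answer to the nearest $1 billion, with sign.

MPC = ΔC/ΔYd = (744.38 − 628)/(1,033 − 780) = 116.38/253 = 0.46.
A lump-sum tax change of −$88 billion shifts disposable income by +$88 billion; first-round consumption changes by −c × ΔT = −0.46 × (−$88 billion) = +$40.48 billion.
Expenditure multiplier = 1/(1 − c(1−t)) = 1/(1 − 0.46×0.87) = 1/0.5998 ≈ 1.667.
The tax multiplier is −c × k ≈ −0.767, so ΔY = k × (−c·ΔT) = (+$40.48 billion) / 0.5998 ≈ +$67 billion.

+$67 billion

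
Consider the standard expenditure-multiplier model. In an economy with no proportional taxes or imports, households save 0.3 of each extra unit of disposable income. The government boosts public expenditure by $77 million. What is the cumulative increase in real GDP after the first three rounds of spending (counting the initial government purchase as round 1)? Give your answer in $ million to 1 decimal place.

$168.6 million

MPC = 1 − MPS = 1 − 0.3 = 0.7.
Round 1 adds ΔG = $77 million; each later round is MPC = 0.7 times the previous.
After 3 rounds: 77 + 53.9 + 37.73 = ΔG·(1 − c^3)/(1 − c) = 77 × (1 − 0.343)/0.3 ≈ $168.6 million.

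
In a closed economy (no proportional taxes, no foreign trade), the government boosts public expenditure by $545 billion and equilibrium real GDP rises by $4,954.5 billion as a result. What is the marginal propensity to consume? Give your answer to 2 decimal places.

0.89

Implied spending multiplier k = ΔY/ΔG = 4,954.5/545 ≈ 9.0908.
Since k = 1/(1 − MPC), MPC = 1 − 1/k = 1 − ΔG/ΔY = 1 − 545/4,954.5 ≈ 0.89.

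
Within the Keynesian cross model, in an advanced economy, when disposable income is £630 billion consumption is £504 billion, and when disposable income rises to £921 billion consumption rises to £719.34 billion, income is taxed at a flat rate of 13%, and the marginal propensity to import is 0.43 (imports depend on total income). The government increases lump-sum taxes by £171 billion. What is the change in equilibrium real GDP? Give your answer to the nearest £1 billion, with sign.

MPC = ΔC/ΔYd = (719.34 − 504)/(921 − 630) = 215.34/291 = 0.74.
A lump-sum tax change of +£171 billion shifts disposable income by −£171 billion; first-round consumption changes by −c × ΔT = −0.74 × (+£171 billion) = −£126.54 billion.
Expenditure multiplier = 1/(1 − c(1−t) + m) = 1/(1 − 0.74×0.87 + 0.43) = 1/0.7862 ≈ 1.272.
The tax multiplier is −c × k ≈ −0.941, so ΔY = k × (−c·ΔT) = (−£126.54 billion) / 0.7862 ≈ −£161 billion.

−£161 billion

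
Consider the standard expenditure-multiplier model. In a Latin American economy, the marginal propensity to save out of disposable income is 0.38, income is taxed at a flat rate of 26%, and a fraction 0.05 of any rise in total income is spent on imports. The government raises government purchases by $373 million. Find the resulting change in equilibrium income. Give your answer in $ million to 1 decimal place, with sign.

MPC = 1 − MPS = 1 − 0.38 = 0.62.
Spending multiplier = 1/(1 − c(1−t) + m) = 1/(1 − 0.62×0.74 + 0.05) = 1/0.5912 ≈ 1.691.
ΔY = k × ΔG = (+$373 million) / 0.5912 ≈ +$630.9 million.

+$630.9 million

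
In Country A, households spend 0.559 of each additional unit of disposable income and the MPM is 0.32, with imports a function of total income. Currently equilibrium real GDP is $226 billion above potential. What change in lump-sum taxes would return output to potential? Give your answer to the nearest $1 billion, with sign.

+$308 billion

Spending multiplier = 1/(1 − c + m) = 1/(1 − 0.559 + 0.32) = 1/0.761 ≈ 1.314.
Tax multiplier = −c·k = −0.559/0.761 ≈ −0.735. Need ΔY = −$226 billion, so ΔT = ΔY/(−c·k) = −(−$226 billion) × 0.761 / 0.559 ≈ +$308 billion.
The government should raise lump-sum taxes by $308 billion.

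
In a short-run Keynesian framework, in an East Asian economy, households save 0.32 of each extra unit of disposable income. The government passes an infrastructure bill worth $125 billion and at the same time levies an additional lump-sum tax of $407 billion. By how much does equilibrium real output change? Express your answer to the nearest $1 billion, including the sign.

−$474 billion

MPC = 1 − MPS = 1 − 0.32 = 0.68.
Expenditure multiplier = 1/(1 − MPC) = 1/(1 − 0.68) = 1/0.32 = 3.125.
ΔG contributes k·ΔG = (+$125 billion) / 0.32 ≈ +$390.6 billion.
ΔT of +$407 billion changes first-round spending by −c·ΔT = −$276.76 billion, contributing k·(−c·ΔT) = (−$276.76 billion) / 0.32 ≈ −$864.9 billion.
Net ΔY = k(ΔG − c·ΔT) = (−$151.76 billion) / 0.32 ≈ −$474 billion.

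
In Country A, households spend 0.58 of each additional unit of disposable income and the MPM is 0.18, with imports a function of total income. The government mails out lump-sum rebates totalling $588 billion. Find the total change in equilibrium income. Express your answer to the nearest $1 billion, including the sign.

+$568 billion

A lump-sum tax change of −$588 billion shifts disposable income by +$588 billion; first-round consumption changes by −c × ΔT = −0.58 × (−$588 billion) = +$341.04 billion.
Expenditure multiplier = 1/(1 − c + m) = 1/(1 − 0.58 + 0.18) = 1/0.6 ≈ 1.667.
The tax multiplier is −c × k ≈ −0.967, so ΔY = k × (−c·ΔT) = (+$341.04 billion) / 0.6 ≈ +$568 billion.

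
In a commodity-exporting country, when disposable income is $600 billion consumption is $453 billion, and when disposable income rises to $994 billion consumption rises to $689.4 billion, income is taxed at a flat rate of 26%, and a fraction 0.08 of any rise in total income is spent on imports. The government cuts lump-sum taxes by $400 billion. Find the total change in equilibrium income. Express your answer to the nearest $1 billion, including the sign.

+$377 billion

MPC = ΔC/ΔYd = (689.4 − 453)/(994 − 600) = 236.4/394 = 0.6.
A lump-sum tax change of −$400 billion shifts disposable income by +$400 billion; first-round consumption changes by −c × ΔT = −0.6 × (−$400 billion) = +$240 billion.
Expenditure multiplier = 1/(1 − c(1−t) + m) = 1/(1 − 0.6×0.74 + 0.08) = 1/0.636 ≈ 1.572.
The tax multiplier is −c × k ≈ −0.943, so ΔY = k × (−c·ΔT) = (+$240 billion) / 0.636 ≈ +$377 billion.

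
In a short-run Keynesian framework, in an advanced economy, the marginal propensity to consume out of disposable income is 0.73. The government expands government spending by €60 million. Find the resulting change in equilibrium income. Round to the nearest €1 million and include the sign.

+€222 million

Government-spending multiplier = 1/(1 − MPC) = 1/(1 − 0.73) = 1/0.27 ≈ 3.704.
ΔY = k × ΔG = (+€60 million) / 0.27 ≈ +€222 million.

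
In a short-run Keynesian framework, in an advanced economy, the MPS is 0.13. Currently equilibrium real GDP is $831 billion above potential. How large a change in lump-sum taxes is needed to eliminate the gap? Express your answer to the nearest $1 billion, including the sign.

+$124 billion

MPC = 1 − MPS = 1 − 0.13 = 0.87.
Spending multiplier = 1/(1 − MPC) = 1/(1 − 0.87) = 1/0.13 ≈ 7.692.
Tax multiplier = −c·k = −0.87/0.13 ≈ −6.692. Need ΔY = −$831 billion, so ΔT = ΔY/(−c·k) = −(−$831 billion) × 0.13 / 0.87 ≈ +$124 billion.
The government should raise lump-sum taxes by $124 billion.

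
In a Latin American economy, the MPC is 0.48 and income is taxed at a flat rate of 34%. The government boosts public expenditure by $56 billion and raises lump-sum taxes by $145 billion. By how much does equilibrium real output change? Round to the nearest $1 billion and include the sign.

−$20 billion

Expenditure multiplier = 1/(1 − c(1−t)) = 1/(1 − 0.48×0.66) = 1/0.6832 ≈ 1.464.
ΔG contributes k·ΔG = (+$56 billion) / 0.6832 ≈ +$82 billion.
ΔT of +$145 billion changes first-round spending by −c·ΔT = −$69.6 billion, contributing k·(−c·ΔT) = (−$69.6 billion) / 0.6832 ≈ −$101.9 billion.
Net ΔY = k(ΔG − c·ΔT) = (−$13.6 billion) / 0.6832 ≈ −$20 billion.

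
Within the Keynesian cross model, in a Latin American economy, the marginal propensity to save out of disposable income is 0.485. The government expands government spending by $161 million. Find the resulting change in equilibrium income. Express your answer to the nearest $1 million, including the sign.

MPC = 1 − MPS = 1 − 0.485 = 0.515.
Government-spending multiplier = 1/(1 − MPC) = 1/(1 − 0.515) = 1/0.485 ≈ 2.062.
ΔY = k × ΔG = (+$161 million) / 0.485 ≈ +$332 million.

+$332 million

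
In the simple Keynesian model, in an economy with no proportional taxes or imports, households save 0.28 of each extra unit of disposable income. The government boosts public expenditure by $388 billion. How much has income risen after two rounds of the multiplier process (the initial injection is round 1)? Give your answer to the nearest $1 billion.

MPC = 1 − MPS = 1 − 0.28 = 0.72.
Round 1 adds ΔG = $388 billion; each later round is MPC = 0.72 times the previous.
After 2 rounds: 388 + 279.36 = ΔG·(1 − c^2)/(1 − c) = 388 × (1 − 0.5184)/0.28 ≈ $667 billion.

$667 billion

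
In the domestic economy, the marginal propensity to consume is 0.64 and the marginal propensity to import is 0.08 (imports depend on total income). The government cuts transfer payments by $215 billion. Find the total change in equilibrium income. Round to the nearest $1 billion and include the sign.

The transfer change shifts disposable income by −$215 billion, so first-round consumption changes by c·ΔTR = 0.64 × (−$215 billion) = −$137.6 billion.
Expenditure multiplier = 1/(1 − c + m) = 1/(1 − 0.64 + 0.08) = 1/0.44 ≈ 2.273.
The transfer multiplier is c × k ≈ 1.455, so ΔY = k × (c·ΔTR) = (−$137.6 billion) / 0.44 ≈ −$313 billion.

−$313 billion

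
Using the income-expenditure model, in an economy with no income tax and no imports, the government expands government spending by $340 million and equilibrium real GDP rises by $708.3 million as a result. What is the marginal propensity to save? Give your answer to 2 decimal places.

Implied spending multiplier k = ΔY/ΔG = 708.3/340 ≈ 2.0832.
Since k = 1/(1 − MPC), MPC = 1 − 1/k = 1 − ΔG/ΔY = 1 − 340/708.3 ≈ 0.52.
MPS = 1 − MPC = 0.48.

0.48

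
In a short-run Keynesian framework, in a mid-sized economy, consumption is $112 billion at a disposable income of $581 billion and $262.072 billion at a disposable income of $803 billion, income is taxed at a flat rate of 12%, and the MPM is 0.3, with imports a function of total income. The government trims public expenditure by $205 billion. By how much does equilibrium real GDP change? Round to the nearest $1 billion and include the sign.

−$291 billion

MPC = ΔC/ΔYd = (262.072 − 112)/(803 − 581) = 150.072/222 = 0.676.
Expenditure multiplier = 1/(1 − c(1−t) + m) = 1/(1 − 0.676×0.88 + 0.3) = 1/0.70512 ≈ 1.418.
ΔY = k × ΔG = (−$205 billion) / 0.70512 ≈ −$291 billion.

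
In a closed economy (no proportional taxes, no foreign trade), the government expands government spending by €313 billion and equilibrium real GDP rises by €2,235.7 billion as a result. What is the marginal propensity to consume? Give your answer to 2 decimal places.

Implied spending multiplier k = ΔY/ΔG = 2,235.7/313 ≈ 7.1428.
Since k = 1/(1 − MPC), MPC = 1 − 1/k = 1 − ΔG/ΔY = 1 − 313/2,235.7 ≈ 0.86.

0.86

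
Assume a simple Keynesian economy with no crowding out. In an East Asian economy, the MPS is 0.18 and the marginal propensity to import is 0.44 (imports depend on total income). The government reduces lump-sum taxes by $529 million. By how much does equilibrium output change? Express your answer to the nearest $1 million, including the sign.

+$700 million

MPC = 1 − MPS = 1 − 0.18 = 0.82.
A lump-sum tax change of −$529 million shifts disposable income by +$529 million; first-round consumption changes by −c × ΔT = −0.82 × (−$529 million) = +$433.78 million.
Expenditure multiplier = 1/(1 − c + m) = 1/(1 − 0.82 + 0.44) = 1/0.62 ≈ 1.613.
The tax multiplier is −c × k ≈ −1.323, so ΔY = k × (−c·ΔT) = (+$433.78 million) / 0.62 ≈ +$700 million.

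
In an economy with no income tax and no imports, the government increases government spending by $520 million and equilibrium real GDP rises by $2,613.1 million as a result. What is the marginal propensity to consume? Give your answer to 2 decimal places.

Implied spending multiplier k = ΔY/ΔG = 2,613.1/520 ≈ 5.0252.
Since k = 1/(1 − MPC), MPC = 1 − 1/k = 1 − ΔG/ΔY = 1 − 520/2,613.1 ≈ 0.80.

0.80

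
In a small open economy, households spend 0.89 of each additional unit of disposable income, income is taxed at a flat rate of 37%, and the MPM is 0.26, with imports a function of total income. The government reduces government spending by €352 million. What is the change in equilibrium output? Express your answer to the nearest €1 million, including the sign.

−€503 million

Expenditure multiplier = 1/(1 − c(1−t) + m) = 1/(1 − 0.89×0.63 + 0.26) = 1/0.6993 ≈ 1.43.
ΔY = k × ΔG = (−€352 million) / 0.6993 ≈ −€503 million.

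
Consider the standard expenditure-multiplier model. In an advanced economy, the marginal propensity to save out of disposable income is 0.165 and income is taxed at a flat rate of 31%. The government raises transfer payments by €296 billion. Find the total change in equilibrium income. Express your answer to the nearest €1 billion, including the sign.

+€583 billion

MPC = 1 − MPS = 1 − 0.165 = 0.835.
The transfer change shifts disposable income by +€296 billion, so first-round consumption changes by c·ΔTR = 0.835 × (+€296 billion) = +€247.16 billion.
Expenditure multiplier = 1/(1 − c(1−t)) = 1/(1 − 0.835×0.69) = 1/0.42385 ≈ 2.359.
The transfer multiplier is c × k ≈ 1.97, so ΔY = k × (c·ΔTR) = (+€247.16 billion) / 0.42385 ≈ +€583 billion.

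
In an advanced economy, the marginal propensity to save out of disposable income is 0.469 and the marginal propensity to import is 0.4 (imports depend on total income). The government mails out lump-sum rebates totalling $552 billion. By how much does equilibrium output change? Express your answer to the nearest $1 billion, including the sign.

MPC = 1 − MPS = 1 − 0.469 = 0.531.
A lump-sum tax change of −$552 billion shifts disposable income by +$552 billion; first-round consumption changes by −c × ΔT = −0.531 × (−$552 billion) = +$293.112 billion.
Expenditure multiplier = 1/(1 − c + m) = 1/(1 − 0.531 + 0.4) = 1/0.869 ≈ 1.151.
The tax multiplier is −c × k ≈ −0.611, so ΔY = k × (−c·ΔT) = (+$293.112 billion) / 0.869 ≈ +$337 billion.

+$337 billion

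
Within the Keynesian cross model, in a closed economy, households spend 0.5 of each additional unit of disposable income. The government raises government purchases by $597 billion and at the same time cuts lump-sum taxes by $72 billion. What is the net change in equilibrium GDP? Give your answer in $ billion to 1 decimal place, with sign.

+$1,266.0 billion

Expenditure multiplier = 1/(1 − MPC) = 1/(1 − 0.5) = 1/0.5 = 2.
ΔG contributes k·ΔG = (+$597 billion) / 0.5 = +$1,194 billion.
ΔT of −$72 billion changes first-round spending by −c·ΔT = +$36 billion, contributing k·(−c·ΔT) = (+$36 billion) / 0.5 = +$72 billion.
Net ΔY = k(ΔG − c·ΔT) = (+$633 billion) / 0.5 = +$1,266 billion.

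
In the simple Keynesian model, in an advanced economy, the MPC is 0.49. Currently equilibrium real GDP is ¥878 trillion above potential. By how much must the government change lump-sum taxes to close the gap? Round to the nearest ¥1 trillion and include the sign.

+¥914 trillion

Spending multiplier = 1/(1 − MPC) = 1/(1 − 0.49) = 1/0.51 ≈ 1.961.
Tax multiplier = −c·k = −0.49/0.51 ≈ −0.961. Need ΔY = −¥878 trillion, so ΔT = ΔY/(−c·k) = −(−¥878 trillion) × 0.51 / 0.49 ≈ +¥914 trillion.
The government should raise lump-sum taxes by ¥914 trillion.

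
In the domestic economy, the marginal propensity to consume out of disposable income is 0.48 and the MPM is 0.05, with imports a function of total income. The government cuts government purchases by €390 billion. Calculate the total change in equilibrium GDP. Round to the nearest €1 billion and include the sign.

−€684 billion

Expenditure multiplier = 1/(1 − c + m) = 1/(1 − 0.48 + 0.05) = 1/0.57 ≈ 1.754.
ΔY = k × ΔG = (−€390 billion) / 0.57 ≈ −€684 billion.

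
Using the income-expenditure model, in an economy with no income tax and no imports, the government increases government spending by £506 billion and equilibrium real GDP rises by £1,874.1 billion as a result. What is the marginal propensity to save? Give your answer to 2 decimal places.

0.27

Implied spending multiplier k = ΔY/ΔG = 1,874.1/506 ≈ 3.7038.
Since k = 1/(1 − MPC), MPC = 1 − 1/k = 1 − ΔG/ΔY = 1 − 506/1,874.1 ≈ 0.73.
MPS = 1 − MPC = 0.27.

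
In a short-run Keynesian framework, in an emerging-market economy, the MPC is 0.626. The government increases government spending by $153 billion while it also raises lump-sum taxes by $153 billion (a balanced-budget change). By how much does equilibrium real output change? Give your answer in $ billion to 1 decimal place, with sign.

Expenditure multiplier = 1/(1 − MPC) = 1/(1 − 0.626) = 1/0.374 ≈ 2.674.
ΔG contributes k·ΔG = (+$153 billion) / 0.374 ≈ +$409.1 billion.
ΔT of +$153 billion changes first-round spending by −c·ΔT = −$95.778 billion, contributing k·(−c·ΔT) = (−$95.778 billion) / 0.374 ≈ −$256.1 billion.
With ΔG = ΔT and no other leakages, the balanced-budget multiplier is 1, so ΔY = ΔG = +$153 billion.

+$153.0 billion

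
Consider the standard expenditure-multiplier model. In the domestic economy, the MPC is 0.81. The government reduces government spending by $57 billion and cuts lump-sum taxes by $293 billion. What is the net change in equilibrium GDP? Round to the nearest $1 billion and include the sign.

Expenditure multiplier = 1/(1 − MPC) = 1/(1 − 0.81) = 1/0.19 ≈ 5.263.
ΔG contributes k·ΔG = (−$57 billion) / 0.19 = −$300 billion.
ΔT of −$293 billion changes first-round spending by −c·ΔT = +$237.33 billion, contributing k·(−c·ΔT) = (+$237.33 billion) / 0.19 ≈ +$1,249.1 billion.
Net ΔY = k(ΔG − c·ΔT) = (+$180.33 billion) / 0.19 ≈ +$949 billion.

+$949 billion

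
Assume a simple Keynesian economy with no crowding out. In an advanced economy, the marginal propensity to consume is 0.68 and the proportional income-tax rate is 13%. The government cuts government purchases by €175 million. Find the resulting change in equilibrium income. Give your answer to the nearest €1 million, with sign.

Spending multiplier = 1/(1 − c(1−t)) = 1/(1 − 0.68×0.87) = 1/0.4084 ≈ 2.449.
ΔY = k × ΔG = (−€175 million) / 0.4084 ≈ −€429 million.

−€429 million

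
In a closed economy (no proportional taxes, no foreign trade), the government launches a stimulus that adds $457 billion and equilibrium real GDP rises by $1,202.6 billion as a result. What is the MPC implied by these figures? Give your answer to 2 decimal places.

0.62

Implied spending multiplier k = ΔY/ΔG = 1,202.6/457 ≈ 2.6315.
Since k = 1/(1 − MPC), MPC = 1 − 1/k = 1 − ΔG/ΔY = 1 − 457/1,202.6 ≈ 0.62.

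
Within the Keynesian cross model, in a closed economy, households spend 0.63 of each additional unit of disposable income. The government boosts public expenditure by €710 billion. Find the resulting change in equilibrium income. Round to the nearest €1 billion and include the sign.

+€1,919 billion

Government-spending multiplier = 1/(1 − MPC) = 1/(1 − 0.63) = 1/0.37 ≈ 2.703.
ΔY = k × ΔG = (+€710 billion) / 0.37 ≈ +€1,919 billion.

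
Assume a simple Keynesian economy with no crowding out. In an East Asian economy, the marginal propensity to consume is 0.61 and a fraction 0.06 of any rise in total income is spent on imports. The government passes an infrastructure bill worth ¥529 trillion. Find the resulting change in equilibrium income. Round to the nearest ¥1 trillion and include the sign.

Spending multiplier = 1/(1 − c + m) = 1/(1 − 0.61 + 0.06) = 1/0.45 ≈ 2.222.
ΔY = k × ΔG = (+¥529 trillion) / 0.45 ≈ +¥1,176 trillion.

+¥1,176 trillion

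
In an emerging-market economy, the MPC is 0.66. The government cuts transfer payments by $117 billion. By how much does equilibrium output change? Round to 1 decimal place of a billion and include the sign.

The transfer change shifts disposable income by −$117 billion, so first-round consumption changes by c·ΔTR = 0.66 × (−$117 billion) = −$77.22 billion.
Expenditure multiplier = 1/(1 − MPC) = 1/(1 − 0.66) = 1/0.34 ≈ 2.941.
The transfer multiplier is c × k ≈ 1.941, so ΔY = k × (c·ΔTR) = (−$77.22 billion) / 0.34 ≈ −$227.1 billion.

−$227.1 billion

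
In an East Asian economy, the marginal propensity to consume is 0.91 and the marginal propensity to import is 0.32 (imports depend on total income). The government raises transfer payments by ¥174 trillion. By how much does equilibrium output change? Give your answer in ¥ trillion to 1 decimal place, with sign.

+¥386.2 trillion

The transfer change shifts disposable income by +¥174 trillion, so first-round consumption changes by c·ΔTR = 0.91 × (+¥174 trillion) = +¥158.34 trillion.
Expenditure multiplier = 1/(1 − c + m) = 1/(1 − 0.91 + 0.32) = 1/0.41 ≈ 2.439.
The transfer multiplier is c × k ≈ 2.22, so ΔY = k × (c·ΔTR) = (+¥158.34 trillion) / 0.41 ≈ +¥386.2 trillion.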